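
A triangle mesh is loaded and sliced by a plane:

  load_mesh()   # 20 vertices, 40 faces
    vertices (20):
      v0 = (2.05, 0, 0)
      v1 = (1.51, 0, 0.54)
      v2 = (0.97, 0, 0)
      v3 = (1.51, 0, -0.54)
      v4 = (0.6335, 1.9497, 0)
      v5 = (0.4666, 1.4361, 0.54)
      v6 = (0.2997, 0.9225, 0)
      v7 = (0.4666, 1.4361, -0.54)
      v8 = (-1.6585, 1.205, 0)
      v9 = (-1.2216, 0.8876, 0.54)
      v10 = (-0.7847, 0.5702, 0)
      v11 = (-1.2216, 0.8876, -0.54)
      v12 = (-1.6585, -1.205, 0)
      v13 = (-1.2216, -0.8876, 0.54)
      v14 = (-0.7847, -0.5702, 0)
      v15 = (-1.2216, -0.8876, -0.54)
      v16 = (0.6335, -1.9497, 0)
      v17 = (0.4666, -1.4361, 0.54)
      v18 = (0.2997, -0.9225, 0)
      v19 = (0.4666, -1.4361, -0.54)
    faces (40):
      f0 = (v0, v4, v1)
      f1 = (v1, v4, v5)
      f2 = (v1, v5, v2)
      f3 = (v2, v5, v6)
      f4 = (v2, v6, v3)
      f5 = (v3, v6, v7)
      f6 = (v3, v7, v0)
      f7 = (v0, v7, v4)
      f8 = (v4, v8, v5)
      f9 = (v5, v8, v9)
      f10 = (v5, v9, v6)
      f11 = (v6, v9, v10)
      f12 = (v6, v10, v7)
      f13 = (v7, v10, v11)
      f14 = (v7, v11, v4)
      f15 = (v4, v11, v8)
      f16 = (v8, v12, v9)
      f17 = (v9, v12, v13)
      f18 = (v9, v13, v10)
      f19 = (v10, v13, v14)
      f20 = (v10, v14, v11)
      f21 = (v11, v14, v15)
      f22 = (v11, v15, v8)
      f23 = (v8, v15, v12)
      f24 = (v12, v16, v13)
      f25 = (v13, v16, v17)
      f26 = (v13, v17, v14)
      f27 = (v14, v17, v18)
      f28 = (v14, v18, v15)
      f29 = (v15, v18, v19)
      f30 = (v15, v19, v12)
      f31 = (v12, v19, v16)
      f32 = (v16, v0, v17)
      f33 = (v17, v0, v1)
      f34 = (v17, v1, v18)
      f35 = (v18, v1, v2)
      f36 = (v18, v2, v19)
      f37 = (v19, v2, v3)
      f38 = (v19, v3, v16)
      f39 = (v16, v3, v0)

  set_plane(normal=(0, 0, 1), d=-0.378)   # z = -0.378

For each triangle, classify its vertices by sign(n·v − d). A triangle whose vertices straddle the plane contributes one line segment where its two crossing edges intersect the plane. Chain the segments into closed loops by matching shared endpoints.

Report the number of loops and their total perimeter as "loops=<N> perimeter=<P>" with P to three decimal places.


loops=2 perimeter=17.751

Straddling triangles (20 of 40):
  (v2,v6,v3) [++-] → (1.14691, 0.27675, -0.378)–(1.348, 0, -0.378)  len=0.3421
  (v3,v6,v7) [-+-] → (1.14691, 0.27675, -0.378)–(0.41653, 1.28202, -0.378)  len=1.2426
  (v3,v7,v0) [--+] → (0.94162, 1.00527, -0.378)–(1.672, 0, -0.378)  len=1.2426
  (v0,v7,v4) [+-+] → (0.94162, 1.00527, -0.378)–(0.51667, 1.59018, -0.378)  len=0.7230
  (v6,v10,v7) [++-] → (0.09121, 1.17633, -0.378)–(0.41653, 1.28202, -0.378)  len=0.3421
  (v7,v10,v11) [-+-] → (0.09121, 1.17633, -0.378)–(-1.09053, 0.79238, -0.378)  len=1.2425
  (v7,v11,v4) [--+] → (-0.66507, 1.20623, -0.378)–(0.51667, 1.59018, -0.378)  len=1.2425
  (v4,v11,v8) [+-+] → (-0.66507, 1.20623, -0.378)–(-1.35267, 0.98282, -0.378)  len=0.7230
  (v10,v14,v11) [++-] → (-1.09053, 0.45026, -0.378)–(-1.09053, 0.79238, -0.378)  len=0.3421
  (v11,v14,v15) [-+-] → (-1.09053, 0.45026, -0.378)–(-1.09053, -0.79238, -0.378)  len=1.2426
  (v11,v15,v8) [--+] → (-1.35267, -0.25982, -0.378)–(-1.35267, 0.98282, -0.378)  len=1.2426
  (v8,v15,v12) [+-+] → (-1.35267, -0.25982, -0.378)–(-1.35267, -0.98282, -0.378)  len=0.7230
  (v14,v18,v15) [++-] → (-0.76521, -0.89807, -0.378)–(-1.09053, -0.79238, -0.378)  len=0.3421
  (v15,v18,v19) [-+-] → (-0.76521, -0.89807, -0.378)–(0.41653, -1.28202, -0.378)  len=1.2425
  (v15,v19,v12) [--+] → (-0.17093, -1.36677, -0.378)–(-1.35267, -0.98282, -0.378)  len=1.2425
  (v12,v19,v16) [+-+] → (-0.17093, -1.36677, -0.378)–(0.51667, -1.59018, -0.378)  len=0.7230
  (v18,v2,v19) [++-] → (0.61762, -1.00527, -0.378)–(0.41653, -1.28202, -0.378)  len=0.3421
  (v19,v2,v3) [-+-] → (0.61762, -1.00527, -0.378)–(1.348, 0, -0.378)  len=1.2426
  (v19,v3,v16) [--+] → (1.24705, -0.58491, -0.378)–(0.51667, -1.59018, -0.378)  len=1.2426
  (v16,v3,v0) [+-+] → (1.24705, -0.58491, -0.378)–(1.672, 0, -0.378)  len=0.7230

Chained into 2 loop(s):
  loop 1: 10 segments, perimeter = 7.9233
  loop 2: 10 segments, perimeter = 9.8278
Total perimeter = 17.751


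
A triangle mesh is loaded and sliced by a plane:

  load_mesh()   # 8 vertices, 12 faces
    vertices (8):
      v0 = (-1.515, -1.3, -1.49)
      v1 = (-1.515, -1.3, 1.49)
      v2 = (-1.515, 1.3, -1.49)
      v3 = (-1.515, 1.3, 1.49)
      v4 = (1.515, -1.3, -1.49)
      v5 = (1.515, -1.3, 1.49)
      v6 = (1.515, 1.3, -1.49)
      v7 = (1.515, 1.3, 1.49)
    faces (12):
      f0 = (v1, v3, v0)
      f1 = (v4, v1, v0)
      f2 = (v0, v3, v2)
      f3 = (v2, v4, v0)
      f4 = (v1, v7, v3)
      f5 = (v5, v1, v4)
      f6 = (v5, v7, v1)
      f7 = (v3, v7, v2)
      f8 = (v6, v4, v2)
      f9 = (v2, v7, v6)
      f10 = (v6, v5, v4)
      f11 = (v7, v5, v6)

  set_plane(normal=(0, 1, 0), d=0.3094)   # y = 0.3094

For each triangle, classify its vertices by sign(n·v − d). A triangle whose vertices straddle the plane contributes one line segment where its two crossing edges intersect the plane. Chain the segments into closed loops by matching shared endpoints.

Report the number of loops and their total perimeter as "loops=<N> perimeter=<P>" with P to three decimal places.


loops=1 perimeter=12.020

Straddling triangles (8 of 12):
  (v1,v3,v0) [-+-] → (-1.515, 0.3094, 1.49)–(-1.515, 0.3094, 0.35462)  len=1.1354
  (v0,v3,v2) [-++] → (-1.515, 0.3094, 0.35462)–(-1.515, 0.3094, -1.49)  len=1.8446
  (v2,v4,v0) [+--] → (-0.36057, 0.3094, -1.49)–(-1.515, 0.3094, -1.49)  len=1.1544
  (v1,v7,v3) [-++] → (0.36057, 0.3094, 1.49)–(-1.515, 0.3094, 1.49)  len=1.8756
  (v5,v7,v1) [-+-] → (1.515, 0.3094, 1.49)–(0.36057, 0.3094, 1.49)  len=1.1544
  (v6,v4,v2) [+-+] → (1.515, 0.3094, -1.49)–(-0.36057, 0.3094, -1.49)  len=1.8756
  (v6,v5,v4) [+--] → (1.515, 0.3094, -0.35462)–(1.515, 0.3094, -1.49)  len=1.1354
  (v7,v5,v6) [+-+] → (1.515, 0.3094, 1.49)–(1.515, 0.3094, -0.35462)  len=1.8446

Chained into 1 loop(s):
  loop 1: 8 segments, perimeter = 12.0200
Total perimeter = 12.020


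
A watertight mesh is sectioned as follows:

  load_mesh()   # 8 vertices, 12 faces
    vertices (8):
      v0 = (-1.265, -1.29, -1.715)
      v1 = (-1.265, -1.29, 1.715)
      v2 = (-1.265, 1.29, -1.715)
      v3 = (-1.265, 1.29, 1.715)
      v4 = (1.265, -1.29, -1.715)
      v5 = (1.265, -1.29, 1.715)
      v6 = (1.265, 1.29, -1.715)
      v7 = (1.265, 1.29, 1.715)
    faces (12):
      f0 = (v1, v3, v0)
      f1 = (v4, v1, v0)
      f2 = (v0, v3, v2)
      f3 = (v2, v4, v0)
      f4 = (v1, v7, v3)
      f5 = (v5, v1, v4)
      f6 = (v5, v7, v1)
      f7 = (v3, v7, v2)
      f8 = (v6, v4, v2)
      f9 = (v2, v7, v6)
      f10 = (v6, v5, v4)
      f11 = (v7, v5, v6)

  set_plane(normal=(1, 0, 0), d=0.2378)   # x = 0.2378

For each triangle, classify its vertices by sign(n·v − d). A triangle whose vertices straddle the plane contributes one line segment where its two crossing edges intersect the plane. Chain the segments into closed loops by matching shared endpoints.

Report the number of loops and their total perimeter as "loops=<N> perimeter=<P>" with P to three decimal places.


Straddling triangles (8 of 12):
  (v4,v1,v0) [+--] → (0.2378, -1.29, -0.322393)–(0.2378, -1.29, -1.715)  len=1.3926
  (v2,v4,v0) [-+-] → (0.2378, -0.2425, -1.715)–(0.2378, -1.29, -1.715)  len=1.0475
  (v1,v7,v3) [-+-] → (0.2378, 0.2425, 1.715)–(0.2378, 1.29, 1.715)  len=1.0475
  (v5,v1,v4) [+-+] → (0.2378, -1.29, 1.715)–(0.2378, -1.29, -0.322393)  len=2.0374
  (v5,v7,v1) [++-] → (0.2378, 0.2425, 1.715)–(0.2378, -1.29, 1.715)  len=1.5325
  (v3,v7,v2) [-+-] → (0.2378, 1.29, 1.715)–(0.2378, 1.29, 0.322393)  len=1.3926
  (v6,v4,v2) [++-] → (0.2378, -0.2425, -1.715)–(0.2378, 1.29, -1.715)  len=1.5325
  (v2,v7,v6) [-++] → (0.2378, 1.29, 0.322393)–(0.2378, 1.29, -1.715)  len=2.0374

Chained into 1 loop(s):
  loop 1: 8 segments, perimeter = 12.0200
Total perimeter = 12.020

loops=1 perimeter=12.020


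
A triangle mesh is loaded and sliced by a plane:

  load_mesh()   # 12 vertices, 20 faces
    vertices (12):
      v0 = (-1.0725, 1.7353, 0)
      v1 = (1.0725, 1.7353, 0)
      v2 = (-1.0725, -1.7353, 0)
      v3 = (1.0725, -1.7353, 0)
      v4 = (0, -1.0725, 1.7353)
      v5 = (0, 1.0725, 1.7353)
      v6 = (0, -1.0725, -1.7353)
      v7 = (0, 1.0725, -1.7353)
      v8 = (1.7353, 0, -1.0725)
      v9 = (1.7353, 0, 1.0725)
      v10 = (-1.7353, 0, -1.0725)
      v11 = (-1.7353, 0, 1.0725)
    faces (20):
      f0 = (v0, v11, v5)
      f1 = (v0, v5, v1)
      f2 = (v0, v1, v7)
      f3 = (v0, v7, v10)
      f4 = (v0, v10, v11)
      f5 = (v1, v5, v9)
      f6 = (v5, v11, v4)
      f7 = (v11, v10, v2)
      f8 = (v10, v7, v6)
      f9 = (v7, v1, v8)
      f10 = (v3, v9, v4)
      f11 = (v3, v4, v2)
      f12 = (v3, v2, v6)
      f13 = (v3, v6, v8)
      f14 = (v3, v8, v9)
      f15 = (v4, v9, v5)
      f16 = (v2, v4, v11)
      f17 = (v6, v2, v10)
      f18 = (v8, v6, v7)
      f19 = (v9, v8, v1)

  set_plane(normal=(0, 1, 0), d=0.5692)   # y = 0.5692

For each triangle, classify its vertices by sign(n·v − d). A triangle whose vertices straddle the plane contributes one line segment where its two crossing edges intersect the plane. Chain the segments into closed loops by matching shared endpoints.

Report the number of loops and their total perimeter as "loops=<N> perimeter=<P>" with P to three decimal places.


Straddling triangles (10 of 20):
  (v0,v11,v5) [+-+] → (-1.51789, 0.5692, 0.720707)–(-0.814337, 0.5692, 1.42426)  len=0.9950
  (v0,v7,v10) [++-] → (-0.814337, 0.5692, -1.42426)–(-1.51789, 0.5692, -0.720707)  len=0.9950
  (v0,v10,v11) [+--] → (-1.51789, 0.5692, -0.720707)–(-1.51789, 0.5692, 0.720707)  len=1.4414
  (v1,v5,v9) [++-] → (0.814337, 0.5692, 1.42426)–(1.51789, 0.5692, 0.720707)  len=0.9950
  (v5,v11,v4) [+--] → (-0.814337, 0.5692, 1.42426)–(0, 0.5692, 1.7353)  len=0.8717
  (v10,v7,v6) [-+-] → (-0.814337, 0.5692, -1.42426)–(0, 0.5692, -1.7353)  len=0.8717
  (v7,v1,v8) [++-] → (1.51789, 0.5692, -0.720707)–(0.814337, 0.5692, -1.42426)  len=0.9950
  (v4,v9,v5) [--+] → (0.814337, 0.5692, 1.42426)–(0, 0.5692, 1.7353)  len=0.8717
  (v8,v6,v7) [--+] → (0, 0.5692, -1.7353)–(0.814337, 0.5692, -1.42426)  len=0.8717
  (v9,v8,v1) [--+] → (1.51789, 0.5692, -0.720707)–(1.51789, 0.5692, 0.720707)  len=1.4414

Chained into 1 loop(s):
  loop 1: 10 segments, perimeter = 10.3496
Total perimeter = 10.350

loops=1 perimeter=10.350


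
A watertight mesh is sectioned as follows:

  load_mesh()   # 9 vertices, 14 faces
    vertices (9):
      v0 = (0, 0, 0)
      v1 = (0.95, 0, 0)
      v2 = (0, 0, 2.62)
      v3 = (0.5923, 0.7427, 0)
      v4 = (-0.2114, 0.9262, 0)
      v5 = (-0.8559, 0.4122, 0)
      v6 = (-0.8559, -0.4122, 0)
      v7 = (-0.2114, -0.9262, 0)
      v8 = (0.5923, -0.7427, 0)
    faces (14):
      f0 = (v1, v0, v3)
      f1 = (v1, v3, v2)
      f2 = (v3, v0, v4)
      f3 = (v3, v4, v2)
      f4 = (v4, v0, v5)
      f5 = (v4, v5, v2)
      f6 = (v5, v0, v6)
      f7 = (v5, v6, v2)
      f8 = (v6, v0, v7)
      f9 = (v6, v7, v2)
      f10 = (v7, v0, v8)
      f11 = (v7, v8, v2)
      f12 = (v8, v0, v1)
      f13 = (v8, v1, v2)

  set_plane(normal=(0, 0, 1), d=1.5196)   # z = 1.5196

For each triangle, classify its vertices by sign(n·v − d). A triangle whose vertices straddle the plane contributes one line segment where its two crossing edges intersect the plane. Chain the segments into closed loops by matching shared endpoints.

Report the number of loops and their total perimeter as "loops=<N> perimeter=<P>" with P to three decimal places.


loops=1 perimeter=2.424

Straddling triangles (7 of 14):
  (v1,v3,v2) [--+] → (0.248766, 0.311934, 1.5196)–(0.399, 0, 1.5196)  len=0.3462
  (v3,v4,v2) [--+] → (-0.088788, 0.389004, 1.5196)–(0.248766, 0.311934, 1.5196)  len=0.3462
  (v4,v5,v2) [--+] → (-0.359478, 0.173124, 1.5196)–(-0.088788, 0.389004, 1.5196)  len=0.3462
  (v5,v6,v2) [--+] → (-0.359478, -0.173124, 1.5196)–(-0.359478, 0.173124, 1.5196)  len=0.3462
  (v6,v7,v2) [--+] → (-0.088788, -0.389004, 1.5196)–(-0.359478, -0.173124, 1.5196)  len=0.3462
  (v7,v8,v2) [--+] → (0.248766, -0.311934, 1.5196)–(-0.088788, -0.389004, 1.5196)  len=0.3462
  (v8,v1,v2) [--+] → (0.399, 0, 1.5196)–(0.248766, -0.311934, 1.5196)  len=0.3462

Chained into 1 loop(s):
  loop 1: 7 segments, perimeter = 2.4236
Total perimeter = 2.424


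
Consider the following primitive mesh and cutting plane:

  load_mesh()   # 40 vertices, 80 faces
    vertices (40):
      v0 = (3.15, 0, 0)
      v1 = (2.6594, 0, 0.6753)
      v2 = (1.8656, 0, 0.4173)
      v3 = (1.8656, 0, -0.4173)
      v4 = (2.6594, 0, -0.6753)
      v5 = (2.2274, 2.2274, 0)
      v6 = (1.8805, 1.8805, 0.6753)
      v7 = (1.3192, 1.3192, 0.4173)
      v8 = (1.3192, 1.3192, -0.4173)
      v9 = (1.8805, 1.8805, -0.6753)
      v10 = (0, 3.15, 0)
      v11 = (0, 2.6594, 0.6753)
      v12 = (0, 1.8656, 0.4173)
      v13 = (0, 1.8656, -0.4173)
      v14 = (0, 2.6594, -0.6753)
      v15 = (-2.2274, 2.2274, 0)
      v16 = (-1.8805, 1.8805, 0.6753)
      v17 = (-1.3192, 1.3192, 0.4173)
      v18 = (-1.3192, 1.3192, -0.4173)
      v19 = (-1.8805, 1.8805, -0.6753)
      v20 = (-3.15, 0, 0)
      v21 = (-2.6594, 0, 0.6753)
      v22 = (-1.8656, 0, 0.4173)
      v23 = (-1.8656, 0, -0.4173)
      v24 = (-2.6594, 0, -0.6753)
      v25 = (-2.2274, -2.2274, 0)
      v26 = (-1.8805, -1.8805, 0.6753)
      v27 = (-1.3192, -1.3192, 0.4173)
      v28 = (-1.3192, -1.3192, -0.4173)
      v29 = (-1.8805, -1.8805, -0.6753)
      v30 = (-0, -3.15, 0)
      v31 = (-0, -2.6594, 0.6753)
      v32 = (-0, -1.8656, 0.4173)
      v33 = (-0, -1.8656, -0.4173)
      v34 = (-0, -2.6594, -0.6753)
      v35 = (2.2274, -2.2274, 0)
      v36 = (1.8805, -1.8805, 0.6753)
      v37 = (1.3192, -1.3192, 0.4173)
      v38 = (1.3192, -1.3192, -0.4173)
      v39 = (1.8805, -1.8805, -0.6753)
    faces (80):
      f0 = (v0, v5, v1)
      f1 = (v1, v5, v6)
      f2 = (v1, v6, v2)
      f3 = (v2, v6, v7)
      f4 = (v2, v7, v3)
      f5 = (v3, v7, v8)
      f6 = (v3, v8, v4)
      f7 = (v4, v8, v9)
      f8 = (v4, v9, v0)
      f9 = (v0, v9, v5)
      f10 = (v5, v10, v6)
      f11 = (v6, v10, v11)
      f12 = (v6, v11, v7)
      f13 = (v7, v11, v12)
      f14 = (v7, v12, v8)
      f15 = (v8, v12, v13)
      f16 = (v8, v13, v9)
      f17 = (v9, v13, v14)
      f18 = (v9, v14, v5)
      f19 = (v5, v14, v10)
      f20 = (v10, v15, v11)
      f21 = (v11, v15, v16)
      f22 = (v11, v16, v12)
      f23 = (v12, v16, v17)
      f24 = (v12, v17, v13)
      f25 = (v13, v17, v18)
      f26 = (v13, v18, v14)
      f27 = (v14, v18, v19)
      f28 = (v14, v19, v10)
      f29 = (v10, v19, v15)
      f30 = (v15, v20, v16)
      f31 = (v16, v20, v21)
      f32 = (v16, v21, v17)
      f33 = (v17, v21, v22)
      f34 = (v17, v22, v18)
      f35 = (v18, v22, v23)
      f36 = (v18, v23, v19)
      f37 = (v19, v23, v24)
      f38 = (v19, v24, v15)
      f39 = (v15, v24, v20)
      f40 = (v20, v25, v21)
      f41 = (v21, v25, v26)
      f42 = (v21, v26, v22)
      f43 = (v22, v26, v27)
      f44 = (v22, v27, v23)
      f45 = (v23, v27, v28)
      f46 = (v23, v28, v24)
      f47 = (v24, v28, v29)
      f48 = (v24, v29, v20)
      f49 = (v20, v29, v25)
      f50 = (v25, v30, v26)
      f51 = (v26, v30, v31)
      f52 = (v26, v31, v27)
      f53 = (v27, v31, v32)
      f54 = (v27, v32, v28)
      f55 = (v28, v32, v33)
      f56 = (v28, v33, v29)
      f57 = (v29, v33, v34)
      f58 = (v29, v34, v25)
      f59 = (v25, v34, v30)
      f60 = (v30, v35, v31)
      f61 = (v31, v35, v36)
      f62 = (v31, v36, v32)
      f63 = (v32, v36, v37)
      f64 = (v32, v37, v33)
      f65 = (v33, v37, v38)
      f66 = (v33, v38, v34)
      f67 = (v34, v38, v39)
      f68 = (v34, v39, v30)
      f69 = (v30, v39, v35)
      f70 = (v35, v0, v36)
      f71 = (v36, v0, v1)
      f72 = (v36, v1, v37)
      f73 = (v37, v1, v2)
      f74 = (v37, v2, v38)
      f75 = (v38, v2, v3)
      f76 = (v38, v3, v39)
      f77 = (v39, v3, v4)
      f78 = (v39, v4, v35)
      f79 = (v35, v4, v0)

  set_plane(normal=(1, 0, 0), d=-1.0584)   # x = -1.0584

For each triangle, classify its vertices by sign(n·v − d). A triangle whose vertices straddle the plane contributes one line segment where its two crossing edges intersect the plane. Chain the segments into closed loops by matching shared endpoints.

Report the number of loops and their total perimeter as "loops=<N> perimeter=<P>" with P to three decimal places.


loops=2 perimeter=8.347

Straddling triangles (20 of 80):
  (v10,v15,v11) [+-+] → (-1.0584, 2.71161, 0)–(-1.0584, 2.45413, 0.354416)  len=0.4381
  (v11,v15,v16) [+--] → (-1.0584, 2.45413, 0.354416)–(-1.0584, 2.22101, 0.6753)  len=0.3966
  (v11,v16,v12) [+-+] → (-1.0584, 2.22101, 0.6753)–(-1.0584, 1.87399, 0.56251)  len=0.3649
  (v12,v16,v17) [+--] → (-1.0584, 1.87399, 0.56251)–(-1.0584, 1.42722, 0.4173)  len=0.4698
  (v12,v17,v13) [+-+] → (-1.0584, 1.42722, 0.4173)–(-1.0584, 1.42722, 0.252303)  len=0.1650
  (v13,v17,v18) [+--] → (-1.0584, 1.42722, 0.252303)–(-1.0584, 1.42722, -0.4173)  len=0.6696
  (v13,v18,v14) [+-+] → (-1.0584, 1.42722, -0.4173)–(-1.0584, 1.58415, -0.468305)  len=0.1650
  (v14,v18,v19) [+--] → (-1.0584, 1.58415, -0.468305)–(-1.0584, 2.22101, -0.6753)  len=0.6697
  (v14,v19,v10) [+-+] → (-1.0584, 2.22101, -0.6753)–(-1.0584, 2.43549, -0.380078)  len=0.3649
  (v10,v19,v15) [+--] → (-1.0584, 2.43549, -0.380078)–(-1.0584, 2.71161, 0)  len=0.4698
  (v25,v30,v26) [-+-] → (-1.0584, -2.71161, 0)–(-1.0584, -2.43549, 0.380078)  len=0.4698
  (v26,v30,v31) [-++] → (-1.0584, -2.43549, 0.380078)–(-1.0584, -2.22101, 0.6753)  len=0.3649
  (v26,v31,v27) [-+-] → (-1.0584, -2.22101, 0.6753)–(-1.0584, -1.58415, 0.468305)  len=0.6697
  (v27,v31,v32) [-++] → (-1.0584, -1.58415, 0.468305)–(-1.0584, -1.42722, 0.4173)  len=0.1650
  (v27,v32,v28) [-+-] → (-1.0584, -1.42722, 0.4173)–(-1.0584, -1.42722, -0.252303)  len=0.6696
  (v28,v32,v33) [-++] → (-1.0584, -1.42722, -0.252303)–(-1.0584, -1.42722, -0.4173)  len=0.1650
  (v28,v33,v29) [-+-] → (-1.0584, -1.42722, -0.4173)–(-1.0584, -1.87399, -0.56251)  len=0.4698
  (v29,v33,v34) [-++] → (-1.0584, -1.87399, -0.56251)–(-1.0584, -2.22101, -0.6753)  len=0.3649
  (v29,v34,v25) [-+-] → (-1.0584, -2.22101, -0.6753)–(-1.0584, -2.45413, -0.354416)  len=0.3966
  (v25,v34,v30) [-++] → (-1.0584, -2.45413, -0.354416)–(-1.0584, -2.71161, 0)  len=0.4381

Chained into 2 loop(s):
  loop 1: 10 segments, perimeter = 4.1733
  loop 2: 10 segments, perimeter = 4.1733
Total perimeter = 8.347


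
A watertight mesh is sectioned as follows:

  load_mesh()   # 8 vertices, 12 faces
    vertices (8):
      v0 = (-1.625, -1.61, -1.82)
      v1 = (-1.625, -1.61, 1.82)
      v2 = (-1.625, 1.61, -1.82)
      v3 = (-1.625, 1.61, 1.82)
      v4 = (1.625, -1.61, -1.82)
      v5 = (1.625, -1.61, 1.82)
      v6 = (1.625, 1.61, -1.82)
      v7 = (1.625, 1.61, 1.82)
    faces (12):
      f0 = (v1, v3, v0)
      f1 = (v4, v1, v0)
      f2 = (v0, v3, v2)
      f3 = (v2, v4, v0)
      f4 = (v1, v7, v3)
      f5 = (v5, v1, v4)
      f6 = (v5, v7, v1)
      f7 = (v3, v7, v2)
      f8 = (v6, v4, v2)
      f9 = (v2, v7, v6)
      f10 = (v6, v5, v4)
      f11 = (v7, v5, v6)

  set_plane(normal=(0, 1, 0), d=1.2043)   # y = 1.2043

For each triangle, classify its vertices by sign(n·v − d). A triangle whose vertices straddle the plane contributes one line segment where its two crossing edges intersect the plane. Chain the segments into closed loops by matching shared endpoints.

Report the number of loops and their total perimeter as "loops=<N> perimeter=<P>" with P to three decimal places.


Straddling triangles (8 of 12):
  (v1,v3,v0) [-+-] → (-1.625, 1.2043, 1.82)–(-1.625, 1.2043, 1.36138)  len=0.4586
  (v0,v3,v2) [-++] → (-1.625, 1.2043, 1.36138)–(-1.625, 1.2043, -1.82)  len=3.1814
  (v2,v4,v0) [+--] → (-1.21552, 1.2043, -1.82)–(-1.625, 1.2043, -1.82)  len=0.4095
  (v1,v7,v3) [-++] → (1.21552, 1.2043, 1.82)–(-1.625, 1.2043, 1.82)  len=2.8405
  (v5,v7,v1) [-+-] → (1.625, 1.2043, 1.82)–(1.21552, 1.2043, 1.82)  len=0.4095
  (v6,v4,v2) [+-+] → (1.625, 1.2043, -1.82)–(-1.21552, 1.2043, -1.82)  len=2.8405
  (v6,v5,v4) [+--] → (1.625, 1.2043, -1.36138)–(1.625, 1.2043, -1.82)  len=0.4586
  (v7,v5,v6) [+-+] → (1.625, 1.2043, 1.82)–(1.625, 1.2043, -1.36138)  len=3.1814

Chained into 1 loop(s):
  loop 1: 8 segments, perimeter = 13.7800
Total perimeter = 13.780

loops=1 perimeter=13.780


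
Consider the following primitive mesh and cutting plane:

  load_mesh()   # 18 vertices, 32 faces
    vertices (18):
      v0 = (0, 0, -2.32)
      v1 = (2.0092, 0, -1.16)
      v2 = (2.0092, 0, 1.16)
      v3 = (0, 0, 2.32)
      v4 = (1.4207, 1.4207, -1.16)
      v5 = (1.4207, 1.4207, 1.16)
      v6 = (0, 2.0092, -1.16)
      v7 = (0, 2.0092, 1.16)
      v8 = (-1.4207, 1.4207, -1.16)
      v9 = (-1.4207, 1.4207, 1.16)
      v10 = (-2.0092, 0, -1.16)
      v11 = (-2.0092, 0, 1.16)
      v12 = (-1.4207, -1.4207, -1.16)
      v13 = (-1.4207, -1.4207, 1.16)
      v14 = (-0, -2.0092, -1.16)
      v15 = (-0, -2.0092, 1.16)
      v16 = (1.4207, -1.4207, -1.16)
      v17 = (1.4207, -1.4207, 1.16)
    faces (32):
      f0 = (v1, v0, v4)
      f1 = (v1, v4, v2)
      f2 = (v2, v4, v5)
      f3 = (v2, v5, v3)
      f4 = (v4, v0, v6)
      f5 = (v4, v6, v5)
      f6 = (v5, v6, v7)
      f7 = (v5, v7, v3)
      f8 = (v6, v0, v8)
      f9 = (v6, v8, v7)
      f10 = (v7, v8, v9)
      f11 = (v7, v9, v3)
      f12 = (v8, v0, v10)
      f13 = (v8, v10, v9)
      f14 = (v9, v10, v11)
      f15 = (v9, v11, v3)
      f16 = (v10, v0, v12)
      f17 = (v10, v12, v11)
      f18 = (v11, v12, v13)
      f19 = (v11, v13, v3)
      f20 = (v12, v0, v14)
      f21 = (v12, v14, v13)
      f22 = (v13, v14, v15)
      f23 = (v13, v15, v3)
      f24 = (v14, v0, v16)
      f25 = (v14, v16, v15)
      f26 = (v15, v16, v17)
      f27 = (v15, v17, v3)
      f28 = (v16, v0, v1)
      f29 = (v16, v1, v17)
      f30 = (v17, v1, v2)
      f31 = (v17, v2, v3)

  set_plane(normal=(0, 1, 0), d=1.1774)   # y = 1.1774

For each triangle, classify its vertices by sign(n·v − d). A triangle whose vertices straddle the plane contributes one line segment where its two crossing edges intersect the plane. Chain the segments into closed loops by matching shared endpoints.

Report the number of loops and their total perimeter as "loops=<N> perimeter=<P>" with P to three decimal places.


loops=1 perimeter=11.072

Straddling triangles (12 of 32):
  (v1,v0,v4) [--+] → (1.1774, 1.1774, -1.35865)–(1.52148, 1.1774, -1.16)  len=0.3973
  (v1,v4,v2) [-+-] → (1.52148, 1.1774, -1.16)–(1.52148, 1.1774, -0.762692)  len=0.3973
  (v2,v4,v5) [-++] → (1.52148, 1.1774, -0.762692)–(1.52148, 1.1774, 1.16)  len=1.9227
  (v2,v5,v3) [-+-] → (1.52148, 1.1774, 1.16)–(1.1774, 1.1774, 1.35865)  len=0.3973
  (v4,v0,v6) [+-+] → (1.1774, 1.1774, -1.35865)–(0, 1.1774, -1.64023)  len=1.2106
  (v5,v7,v3) [++-] → (0, 1.1774, 1.64023)–(1.1774, 1.1774, 1.35865)  len=1.2106
  (v6,v0,v8) [+-+] → (0, 1.1774, -1.64023)–(-1.1774, 1.1774, -1.35865)  len=1.2106
  (v7,v9,v3) [++-] → (-1.1774, 1.1774, 1.35865)–(0, 1.1774, 1.64023)  len=1.2106
  (v8,v0,v10) [+--] → (-1.1774, 1.1774, -1.35865)–(-1.52148, 1.1774, -1.16)  len=0.3973
  (v8,v10,v9) [+-+] → (-1.52148, 1.1774, -1.16)–(-1.52148, 1.1774, 0.762692)  len=1.9227
  (v9,v10,v11) [+--] → (-1.52148, 1.1774, 0.762692)–(-1.52148, 1.1774, 1.16)  len=0.3973
  (v9,v11,v3) [+--] → (-1.52148, 1.1774, 1.16)–(-1.1774, 1.1774, 1.35865)  len=0.3973

Chained into 1 loop(s):
  loop 1: 12 segments, perimeter = 11.0717
Total perimeter = 11.072


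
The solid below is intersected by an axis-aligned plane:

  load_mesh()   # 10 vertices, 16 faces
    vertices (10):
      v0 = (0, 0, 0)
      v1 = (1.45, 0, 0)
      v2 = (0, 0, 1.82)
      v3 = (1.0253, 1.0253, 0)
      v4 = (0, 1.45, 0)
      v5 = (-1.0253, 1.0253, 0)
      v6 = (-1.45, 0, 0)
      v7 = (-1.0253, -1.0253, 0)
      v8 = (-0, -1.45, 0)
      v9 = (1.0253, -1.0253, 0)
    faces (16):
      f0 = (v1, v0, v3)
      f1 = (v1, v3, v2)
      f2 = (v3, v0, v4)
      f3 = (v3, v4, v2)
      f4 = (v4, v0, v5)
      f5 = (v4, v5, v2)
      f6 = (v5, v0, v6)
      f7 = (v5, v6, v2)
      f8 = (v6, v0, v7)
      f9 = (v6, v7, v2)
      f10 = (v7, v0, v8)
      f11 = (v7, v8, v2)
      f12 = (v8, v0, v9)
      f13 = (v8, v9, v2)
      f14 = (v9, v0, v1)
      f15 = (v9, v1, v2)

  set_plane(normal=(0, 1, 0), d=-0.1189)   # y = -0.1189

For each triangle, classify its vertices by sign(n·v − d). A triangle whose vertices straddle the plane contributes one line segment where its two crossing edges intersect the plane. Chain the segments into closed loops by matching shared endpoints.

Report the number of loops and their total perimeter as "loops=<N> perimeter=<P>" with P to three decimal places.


Straddling triangles (8 of 16):
  (v6,v0,v7) [++-] → (-0.1189, -0.1189, 0)–(-1.40075, -0.1189, 0)  len=1.2818
  (v6,v7,v2) [+-+] → (-1.40075, -0.1189, 0)–(-0.1189, -0.1189, 1.60894)  len=2.0571
  (v7,v0,v8) [-+-] → (-0.1189, -0.1189, 0)–(0, -0.1189, 0)  len=0.1189
  (v7,v8,v2) [--+] → (0, -0.1189, 1.67076)–(-0.1189, -0.1189, 1.60894)  len=0.1340
  (v8,v0,v9) [-+-] → (0, -0.1189, 0)–(0.1189, -0.1189, 0)  len=0.1189
  (v8,v9,v2) [--+] → (0.1189, -0.1189, 1.60894)–(0, -0.1189, 1.67076)  len=0.1340
  (v9,v0,v1) [-++] → (0.1189, -0.1189, 0)–(1.40075, -0.1189, 0)  len=1.2818
  (v9,v1,v2) [-++] → (1.40075, -0.1189, 0)–(0.1189, -0.1189, 1.60894)  len=2.0571

Chained into 1 loop(s):
  loop 1: 8 segments, perimeter = 7.1838
Total perimeter = 7.184

loops=1 perimeter=7.184


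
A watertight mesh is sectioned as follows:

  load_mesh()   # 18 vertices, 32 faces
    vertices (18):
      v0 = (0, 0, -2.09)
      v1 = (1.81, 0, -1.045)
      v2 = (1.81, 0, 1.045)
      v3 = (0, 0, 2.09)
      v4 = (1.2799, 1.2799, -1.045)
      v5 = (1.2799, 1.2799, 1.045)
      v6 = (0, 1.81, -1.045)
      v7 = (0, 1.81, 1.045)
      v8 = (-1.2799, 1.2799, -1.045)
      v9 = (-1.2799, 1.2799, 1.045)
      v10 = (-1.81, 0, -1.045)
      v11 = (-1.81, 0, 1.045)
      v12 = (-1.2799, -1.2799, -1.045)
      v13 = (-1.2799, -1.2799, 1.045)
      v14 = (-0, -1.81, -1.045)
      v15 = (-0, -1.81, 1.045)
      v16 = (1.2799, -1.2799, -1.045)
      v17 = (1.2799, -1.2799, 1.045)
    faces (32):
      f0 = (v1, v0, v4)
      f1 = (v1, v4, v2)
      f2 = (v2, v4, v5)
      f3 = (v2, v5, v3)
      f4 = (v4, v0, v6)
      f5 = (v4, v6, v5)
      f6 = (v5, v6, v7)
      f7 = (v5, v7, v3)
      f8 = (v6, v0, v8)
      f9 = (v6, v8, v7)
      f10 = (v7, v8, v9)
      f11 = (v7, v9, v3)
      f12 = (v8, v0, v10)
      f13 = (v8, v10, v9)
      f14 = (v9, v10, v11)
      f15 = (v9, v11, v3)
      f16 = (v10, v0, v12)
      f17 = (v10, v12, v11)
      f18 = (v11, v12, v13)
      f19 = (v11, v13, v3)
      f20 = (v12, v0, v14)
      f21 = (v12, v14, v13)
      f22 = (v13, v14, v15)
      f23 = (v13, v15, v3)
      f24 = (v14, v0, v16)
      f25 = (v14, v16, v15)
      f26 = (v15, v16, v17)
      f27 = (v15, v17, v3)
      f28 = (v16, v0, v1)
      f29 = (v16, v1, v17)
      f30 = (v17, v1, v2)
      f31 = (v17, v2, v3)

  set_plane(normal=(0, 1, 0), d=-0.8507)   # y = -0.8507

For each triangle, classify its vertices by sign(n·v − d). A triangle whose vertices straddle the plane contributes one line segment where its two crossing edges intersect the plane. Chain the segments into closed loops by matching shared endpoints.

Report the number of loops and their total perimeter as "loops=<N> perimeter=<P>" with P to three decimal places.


Straddling triangles (12 of 32):
  (v10,v0,v12) [++-] → (-0.8507, -0.8507, -1.39543)–(-1.45766, -0.8507, -1.045)  len=0.7009
  (v10,v12,v11) [+-+] → (-1.45766, -0.8507, -1.045)–(-1.45766, -0.8507, -0.344142)  len=0.7009
  (v11,v12,v13) [+--] → (-1.45766, -0.8507, -0.344142)–(-1.45766, -0.8507, 1.045)  len=1.3891
  (v11,v13,v3) [+-+] → (-1.45766, -0.8507, 1.045)–(-0.8507, -0.8507, 1.39543)  len=0.7009
  (v12,v0,v14) [-+-] → (-0.8507, -0.8507, -1.39543)–(0, -0.8507, -1.59885)  len=0.8747
  (v13,v15,v3) [--+] → (0, -0.8507, 1.59885)–(-0.8507, -0.8507, 1.39543)  len=0.8747
  (v14,v0,v16) [-+-] → (0, -0.8507, -1.59885)–(0.8507, -0.8507, -1.39543)  len=0.8747
  (v15,v17,v3) [--+] → (0.8507, -0.8507, 1.39543)–(0, -0.8507, 1.59885)  len=0.8747
  (v16,v0,v1) [-++] → (0.8507, -0.8507, -1.39543)–(1.45766, -0.8507, -1.045)  len=0.7009
  (v16,v1,v17) [-+-] → (1.45766, -0.8507, -1.045)–(1.45766, -0.8507, 0.344142)  len=1.3891
  (v17,v1,v2) [-++] → (1.45766, -0.8507, 0.344142)–(1.45766, -0.8507, 1.045)  len=0.7009
  (v17,v2,v3) [-++] → (1.45766, -0.8507, 1.045)–(0.8507, -0.8507, 1.39543)  len=0.7009

Chained into 1 loop(s):
  loop 1: 12 segments, perimeter = 10.4822
Total perimeter = 10.482

loops=1 perimeter=10.482


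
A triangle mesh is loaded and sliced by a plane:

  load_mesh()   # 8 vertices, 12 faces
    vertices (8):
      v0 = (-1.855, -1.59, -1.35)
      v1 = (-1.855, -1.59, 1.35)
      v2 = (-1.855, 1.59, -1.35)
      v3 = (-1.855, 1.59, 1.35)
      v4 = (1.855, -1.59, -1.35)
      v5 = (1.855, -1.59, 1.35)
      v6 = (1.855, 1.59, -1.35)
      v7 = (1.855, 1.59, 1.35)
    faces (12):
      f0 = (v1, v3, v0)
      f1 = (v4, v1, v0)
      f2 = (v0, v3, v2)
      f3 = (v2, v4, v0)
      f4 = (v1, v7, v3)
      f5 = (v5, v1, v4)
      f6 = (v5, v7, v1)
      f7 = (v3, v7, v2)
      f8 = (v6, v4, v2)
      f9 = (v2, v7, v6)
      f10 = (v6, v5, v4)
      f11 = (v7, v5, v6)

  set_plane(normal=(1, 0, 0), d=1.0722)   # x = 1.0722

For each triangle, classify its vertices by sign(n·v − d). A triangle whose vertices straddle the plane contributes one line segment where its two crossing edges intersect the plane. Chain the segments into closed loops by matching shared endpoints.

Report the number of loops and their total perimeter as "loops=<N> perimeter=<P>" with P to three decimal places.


Straddling triangles (8 of 12):
  (v4,v1,v0) [+--] → (1.0722, -1.59, -0.780307)–(1.0722, -1.59, -1.35)  len=0.5697
  (v2,v4,v0) [-+-] → (1.0722, -0.919029, -1.35)–(1.0722, -1.59, -1.35)  len=0.6710
  (v1,v7,v3) [-+-] → (1.0722, 0.919029, 1.35)–(1.0722, 1.59, 1.35)  len=0.6710
  (v5,v1,v4) [+-+] → (1.0722, -1.59, 1.35)–(1.0722, -1.59, -0.780307)  len=2.1303
  (v5,v7,v1) [++-] → (1.0722, 0.919029, 1.35)–(1.0722, -1.59, 1.35)  len=2.5090
  (v3,v7,v2) [-+-] → (1.0722, 1.59, 1.35)–(1.0722, 1.59, 0.780307)  len=0.5697
  (v6,v4,v2) [++-] → (1.0722, -0.919029, -1.35)–(1.0722, 1.59, -1.35)  len=2.5090
  (v2,v7,v6) [-++] → (1.0722, 1.59, 0.780307)–(1.0722, 1.59, -1.35)  len=2.1303

Chained into 1 loop(s):
  loop 1: 8 segments, perimeter = 11.7600
Total perimeter = 11.760

loops=1 perimeter=11.760


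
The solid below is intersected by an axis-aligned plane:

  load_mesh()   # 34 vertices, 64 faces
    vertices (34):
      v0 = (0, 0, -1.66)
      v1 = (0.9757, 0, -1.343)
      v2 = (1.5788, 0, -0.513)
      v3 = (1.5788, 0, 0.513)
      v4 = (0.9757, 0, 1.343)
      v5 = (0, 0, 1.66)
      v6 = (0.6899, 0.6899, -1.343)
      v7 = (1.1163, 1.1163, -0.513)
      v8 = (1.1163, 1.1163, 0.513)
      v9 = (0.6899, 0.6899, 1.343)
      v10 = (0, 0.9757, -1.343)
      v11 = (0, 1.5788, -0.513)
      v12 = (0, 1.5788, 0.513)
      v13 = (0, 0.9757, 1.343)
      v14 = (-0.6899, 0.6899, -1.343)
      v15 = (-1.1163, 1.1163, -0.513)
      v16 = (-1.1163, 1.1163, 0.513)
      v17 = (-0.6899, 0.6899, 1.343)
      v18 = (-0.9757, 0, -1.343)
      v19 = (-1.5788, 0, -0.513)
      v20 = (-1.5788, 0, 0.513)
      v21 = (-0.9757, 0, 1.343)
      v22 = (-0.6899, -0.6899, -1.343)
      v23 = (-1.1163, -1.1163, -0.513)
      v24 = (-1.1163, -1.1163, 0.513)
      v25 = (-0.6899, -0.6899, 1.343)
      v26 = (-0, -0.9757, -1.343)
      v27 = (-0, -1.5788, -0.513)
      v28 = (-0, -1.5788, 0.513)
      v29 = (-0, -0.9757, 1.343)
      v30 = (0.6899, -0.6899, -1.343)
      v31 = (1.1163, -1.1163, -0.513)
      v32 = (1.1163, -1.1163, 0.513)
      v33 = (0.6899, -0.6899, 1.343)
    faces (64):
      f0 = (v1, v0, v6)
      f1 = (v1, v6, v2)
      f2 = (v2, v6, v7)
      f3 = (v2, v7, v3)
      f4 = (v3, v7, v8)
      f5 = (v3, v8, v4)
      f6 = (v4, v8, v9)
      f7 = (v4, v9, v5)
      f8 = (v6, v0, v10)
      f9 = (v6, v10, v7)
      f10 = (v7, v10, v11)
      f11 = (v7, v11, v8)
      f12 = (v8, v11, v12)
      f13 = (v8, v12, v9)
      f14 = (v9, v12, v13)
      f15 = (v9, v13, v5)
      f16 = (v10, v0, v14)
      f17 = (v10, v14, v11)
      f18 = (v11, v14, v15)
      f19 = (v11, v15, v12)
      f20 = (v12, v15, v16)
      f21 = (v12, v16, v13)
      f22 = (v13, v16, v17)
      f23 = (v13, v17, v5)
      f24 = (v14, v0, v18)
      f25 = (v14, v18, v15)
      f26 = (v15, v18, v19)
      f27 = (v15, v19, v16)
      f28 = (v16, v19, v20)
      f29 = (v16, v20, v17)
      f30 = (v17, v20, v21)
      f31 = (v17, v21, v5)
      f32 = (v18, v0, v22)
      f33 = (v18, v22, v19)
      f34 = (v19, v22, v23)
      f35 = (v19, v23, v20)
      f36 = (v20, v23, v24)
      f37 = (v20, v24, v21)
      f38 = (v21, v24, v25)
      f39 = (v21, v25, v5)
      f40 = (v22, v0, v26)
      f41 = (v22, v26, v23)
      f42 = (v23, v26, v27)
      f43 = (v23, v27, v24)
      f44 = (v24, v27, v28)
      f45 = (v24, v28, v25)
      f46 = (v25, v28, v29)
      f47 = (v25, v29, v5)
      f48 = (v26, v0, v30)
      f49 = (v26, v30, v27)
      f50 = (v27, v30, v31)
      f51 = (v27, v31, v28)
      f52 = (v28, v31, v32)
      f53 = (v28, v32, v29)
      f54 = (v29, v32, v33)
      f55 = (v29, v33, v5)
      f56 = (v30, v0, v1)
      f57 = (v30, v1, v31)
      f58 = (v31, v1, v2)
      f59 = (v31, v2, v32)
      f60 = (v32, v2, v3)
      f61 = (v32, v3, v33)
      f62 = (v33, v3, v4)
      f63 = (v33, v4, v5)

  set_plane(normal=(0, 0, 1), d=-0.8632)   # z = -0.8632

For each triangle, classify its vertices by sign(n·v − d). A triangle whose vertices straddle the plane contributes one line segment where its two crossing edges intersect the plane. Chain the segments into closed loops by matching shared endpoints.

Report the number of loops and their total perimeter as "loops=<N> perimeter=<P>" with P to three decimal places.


Straddling triangles (16 of 64):
  (v1,v6,v2) [--+] → (1.20375, 0.291088, -0.8632)–(1.32434, 0, -0.8632)  len=0.3151
  (v2,v6,v7) [+-+] → (1.20375, 0.291088, -0.8632)–(0.93639, 0.93639, -0.8632)  len=0.6985
  (v6,v10,v7) [--+] → (0.645302, 1.05698, -0.8632)–(0.93639, 0.93639, -0.8632)  len=0.3151
  (v7,v10,v11) [+-+] → (0.645302, 1.05698, -0.8632)–(0, 1.32434, -0.8632)  len=0.6985
  (v10,v14,v11) [--+] → (-0.291088, 1.20375, -0.8632)–(0, 1.32434, -0.8632)  len=0.3151
  (v11,v14,v15) [+-+] → (-0.291088, 1.20375, -0.8632)–(-0.93639, 0.93639, -0.8632)  len=0.6985
  (v14,v18,v15) [--+] → (-1.05698, 0.645302, -0.8632)–(-0.93639, 0.93639, -0.8632)  len=0.3151
  (v15,v18,v19) [+-+] → (-1.05698, 0.645302, -0.8632)–(-1.32434, 0, -0.8632)  len=0.6985
  (v18,v22,v19) [--+] → (-1.20375, -0.291088, -0.8632)–(-1.32434, 0, -0.8632)  len=0.3151
  (v19,v22,v23) [+-+] → (-1.20375, -0.291088, -0.8632)–(-0.93639, -0.93639, -0.8632)  len=0.6985
  (v22,v26,v23) [--+] → (-0.645302, -1.05698, -0.8632)–(-0.93639, -0.93639, -0.8632)  len=0.3151
  (v23,v26,v27) [+-+] → (-0.645302, -1.05698, -0.8632)–(0, -1.32434, -0.8632)  len=0.6985
  (v26,v30,v27) [--+] → (0.291088, -1.20375, -0.8632)–(0, -1.32434, -0.8632)  len=0.3151
  (v27,v30,v31) [+-+] → (0.291088, -1.20375, -0.8632)–(0.93639, -0.93639, -0.8632)  len=0.6985
  (v30,v1,v31) [--+] → (1.05698, -0.645302, -0.8632)–(0.93639, -0.93639, -0.8632)  len=0.3151
  (v31,v1,v2) [+-+] → (1.05698, -0.645302, -0.8632)–(1.32434, 0, -0.8632)  len=0.6985

Chained into 1 loop(s):
  loop 1: 16 segments, perimeter = 8.1086
Total perimeter = 8.109

loops=1 perimeter=8.109


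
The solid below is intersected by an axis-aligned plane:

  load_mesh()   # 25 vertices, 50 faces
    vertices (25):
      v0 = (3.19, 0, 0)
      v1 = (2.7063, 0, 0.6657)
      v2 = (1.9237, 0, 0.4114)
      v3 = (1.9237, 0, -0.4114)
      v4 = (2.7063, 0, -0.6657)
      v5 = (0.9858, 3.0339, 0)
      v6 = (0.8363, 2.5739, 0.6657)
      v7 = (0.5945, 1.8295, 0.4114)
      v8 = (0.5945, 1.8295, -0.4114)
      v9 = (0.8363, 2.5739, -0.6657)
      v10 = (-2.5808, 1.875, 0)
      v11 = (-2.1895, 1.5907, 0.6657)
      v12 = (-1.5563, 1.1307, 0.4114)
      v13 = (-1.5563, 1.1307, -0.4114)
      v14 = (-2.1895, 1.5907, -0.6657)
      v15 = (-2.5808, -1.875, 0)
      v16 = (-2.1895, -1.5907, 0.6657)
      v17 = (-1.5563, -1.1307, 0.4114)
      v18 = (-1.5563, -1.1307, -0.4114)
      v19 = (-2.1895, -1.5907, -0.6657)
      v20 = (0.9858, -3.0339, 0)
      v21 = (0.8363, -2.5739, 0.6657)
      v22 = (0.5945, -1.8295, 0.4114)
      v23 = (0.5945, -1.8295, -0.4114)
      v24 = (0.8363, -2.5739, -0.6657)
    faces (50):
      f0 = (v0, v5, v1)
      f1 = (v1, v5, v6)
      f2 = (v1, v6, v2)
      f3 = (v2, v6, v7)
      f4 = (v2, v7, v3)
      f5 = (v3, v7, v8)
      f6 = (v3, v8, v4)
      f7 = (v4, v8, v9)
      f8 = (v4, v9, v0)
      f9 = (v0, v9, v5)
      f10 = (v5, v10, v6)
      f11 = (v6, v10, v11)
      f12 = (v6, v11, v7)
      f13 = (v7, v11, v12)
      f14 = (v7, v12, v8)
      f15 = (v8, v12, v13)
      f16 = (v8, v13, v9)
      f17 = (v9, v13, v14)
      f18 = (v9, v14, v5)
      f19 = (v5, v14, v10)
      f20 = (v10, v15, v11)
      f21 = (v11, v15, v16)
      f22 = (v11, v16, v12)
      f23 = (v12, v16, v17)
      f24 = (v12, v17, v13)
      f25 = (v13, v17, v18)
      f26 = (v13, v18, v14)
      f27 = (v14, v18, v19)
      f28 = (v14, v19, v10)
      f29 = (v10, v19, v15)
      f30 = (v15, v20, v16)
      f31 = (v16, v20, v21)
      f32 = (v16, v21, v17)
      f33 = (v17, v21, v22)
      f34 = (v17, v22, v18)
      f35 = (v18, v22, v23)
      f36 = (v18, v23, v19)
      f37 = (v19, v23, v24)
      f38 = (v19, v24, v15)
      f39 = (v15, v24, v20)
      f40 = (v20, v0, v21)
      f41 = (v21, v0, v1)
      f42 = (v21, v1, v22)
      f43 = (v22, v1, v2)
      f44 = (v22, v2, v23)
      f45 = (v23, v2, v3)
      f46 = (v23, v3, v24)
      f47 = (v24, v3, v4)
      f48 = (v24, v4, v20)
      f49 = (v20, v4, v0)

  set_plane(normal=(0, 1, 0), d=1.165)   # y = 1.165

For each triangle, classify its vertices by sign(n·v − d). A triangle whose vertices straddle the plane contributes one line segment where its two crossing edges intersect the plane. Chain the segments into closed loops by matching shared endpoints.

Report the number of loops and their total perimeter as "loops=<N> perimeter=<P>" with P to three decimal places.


loops=2 perimeter=8.052

Straddling triangles (22 of 50):
  (v0,v5,v1) [-+-] → (2.3436, 1.165, 0)–(2.04564, 1.165, 0.410075)  len=0.5069
  (v1,v5,v6) [-++] → (2.04564, 1.165, 0.410075)–(1.8599, 1.165, 0.6657)  len=0.3160
  (v1,v6,v2) [-+-] → (1.8599, 1.165, 0.6657)–(1.43152, 1.165, 0.526501)  len=0.4504
  (v2,v6,v7) [-++] → (1.43152, 1.165, 0.526501)–(1.07728, 1.165, 0.4114)  len=0.3725
  (v2,v7,v3) [-+-] → (1.07728, 1.165, 0.4114)–(1.07728, 1.165, 0.112548)  len=0.2989
  (v3,v7,v8) [-++] → (1.07728, 1.165, 0.112548)–(1.07728, 1.165, -0.4114)  len=0.5239
  (v3,v8,v4) [-+-] → (1.07728, 1.165, -0.4114)–(1.36154, 1.165, -0.503765)  len=0.2989
  (v4,v8,v9) [-++] → (1.36154, 1.165, -0.503765)–(1.8599, 1.165, -0.6657)  len=0.5240
  (v4,v9,v0) [-+-] → (1.8599, 1.165, -0.6657)–(2.12467, 1.165, -0.301309)  len=0.4504
  (v0,v9,v5) [-++] → (2.12467, 1.165, -0.301309)–(2.3436, 1.165, 0)  len=0.3725
  (v7,v11,v12) [++-] → (-1.60351, 1.165, 0.430362)–(-1.45073, 1.165, 0.4114)  len=0.1540
  (v7,v12,v8) [+-+] → (-1.45073, 1.165, 0.4114)–(-1.45073, 1.165, 0.371014)  len=0.0404
  (v8,v12,v13) [+--] → (-1.45073, 1.165, 0.371014)–(-1.45073, 1.165, -0.4114)  len=0.7824
  (v8,v13,v9) [+-+] → (-1.45073, 1.165, -0.4114)–(-1.49944, 1.165, -0.417444)  len=0.0491
  (v9,v13,v14) [+-+] → (-1.49944, 1.165, -0.417444)–(-1.60351, 1.165, -0.430362)  len=0.1049
  (v10,v15,v11) [+-+] → (-2.5808, 1.165, 0)–(-2.23756, 1.165, 0.583931)  len=0.6773
  (v11,v15,v16) [+--] → (-2.23756, 1.165, 0.583931)–(-2.1895, 1.165, 0.6657)  len=0.0948
  (v11,v16,v12) [+--] → (-2.1895, 1.165, 0.6657)–(-1.60351, 1.165, 0.430362)  len=0.6315
  (v13,v18,v14) [--+] → (-2.09045, 1.165, -0.625921)–(-1.60351, 1.165, -0.430362)  len=0.5247
  (v14,v18,v19) [+--] → (-2.09045, 1.165, -0.625921)–(-2.1895, 1.165, -0.6657)  len=0.1067
  (v14,v19,v10) [+-+] → (-2.1895, 1.165, -0.6657)–(-2.50064, 1.165, -0.136379)  len=0.6140
  (v10,v19,v15) [+--] → (-2.50064, 1.165, -0.136379)–(-2.5808, 1.165, 0)  len=0.1582

Chained into 2 loop(s):
  loop 1: 10 segments, perimeter = 4.1143
  loop 2: 12 segments, perimeter = 3.9380
Total perimeter = 8.052
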